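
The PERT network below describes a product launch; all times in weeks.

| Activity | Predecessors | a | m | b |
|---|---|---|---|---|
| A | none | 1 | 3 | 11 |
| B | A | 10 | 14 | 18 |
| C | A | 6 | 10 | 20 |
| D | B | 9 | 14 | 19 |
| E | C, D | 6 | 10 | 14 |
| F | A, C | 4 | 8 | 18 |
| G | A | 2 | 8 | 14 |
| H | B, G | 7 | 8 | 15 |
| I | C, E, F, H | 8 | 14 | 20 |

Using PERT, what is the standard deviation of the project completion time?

te_A = (1 + 4·3 + 11)/6 = 24/6 = 4; σ²_A = ((11−1)/6)² = 2.778
te_B = (10 + 4·14 + 18)/6 = 84/6 = 14; σ²_B = ((18−10)/6)² = 1.778
te_C = (6 + 4·10 + 20)/6 = 66/6 = 11; σ²_C = ((20−6)/6)² = 5.444
te_D = (9 + 4·14 + 19)/6 = 84/6 = 14; σ²_D = ((19−9)/6)² = 2.778
te_E = (6 + 4·10 + 14)/6 = 60/6 = 10; σ²_E = ((14−6)/6)² = 1.778
te_F = (4 + 4·8 + 18)/6 = 54/6 = 9; σ²_F = ((18−4)/6)² = 5.444
te_G = (2 + 4·8 + 14)/6 = 48/6 = 8; σ²_G = ((14−2)/6)² = 4.000
te_H = (7 + 4·8 + 15)/6 = 54/6 = 9; σ²_H = ((15−7)/6)² = 1.778
te_I = (8 + 4·14 + 20)/6 = 84/6 = 14; σ²_I = ((20−8)/6)² = 4.000

Forward pass:
ES_A = 0; EF_A = 4
ES_B = 4; EF_B = 4+14 = 18
ES_C = 4; EF_C = 4+11 = 15
ES_D = 18; EF_D = 18+14 = 32
ES_E = max(EF_C=15, EF_D=32) = 32; EF_E = 32+10 = 42
ES_F = max(EF_A=4, EF_C=15) = 15; EF_F = 15+9 = 24
ES_G = 4; EF_G = 4+8 = 12
ES_H = max(EF_B=18, EF_G=12) = 18; EF_H = 18+9 = 27
ES_I = max(EF_C=15, EF_E=42, EF_F=24, EF_H=27) = 42; EF_I = 42+14 = 56
Expected project duration μ = 56 weeks. Critical path: A → B → D → E → I.

Variance along critical path = 2.778 + 1.778 + 2.778 + 1.778 + 4.000 = 13.111
σ = √13.111 = 3.621 weeks

3.62 weeks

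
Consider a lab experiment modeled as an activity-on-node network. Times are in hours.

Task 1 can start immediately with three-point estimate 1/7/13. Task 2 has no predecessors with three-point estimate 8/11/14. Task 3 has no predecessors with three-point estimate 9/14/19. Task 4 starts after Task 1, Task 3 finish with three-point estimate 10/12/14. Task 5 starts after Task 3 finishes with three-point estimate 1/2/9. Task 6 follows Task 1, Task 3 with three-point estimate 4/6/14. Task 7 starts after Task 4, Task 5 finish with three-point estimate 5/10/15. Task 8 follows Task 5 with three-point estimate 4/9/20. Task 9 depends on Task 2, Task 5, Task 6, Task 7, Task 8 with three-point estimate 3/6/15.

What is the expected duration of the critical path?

te_Task 1 = (1 + 4·7 + 13)/6 = 42/6 = 7
te_Task 2 = (8 + 4·11 + 14)/6 = 66/6 = 11
te_Task 3 = (9 + 4·14 + 19)/6 = 84/6 = 14
te_Task 4 = (10 + 4·12 + 14)/6 = 72/6 = 12
te_Task 5 = (1 + 4·2 + 9)/6 = 18/6 = 3
te_Task 6 = (4 + 4·6 + 14)/6 = 42/6 = 7
te_Task 7 = (5 + 4·10 + 15)/6 = 60/6 = 10
te_Task 8 = (4 + 4·9 + 20)/6 = 60/6 = 10
te_Task 9 = (3 + 4·6 + 15)/6 = 42/6 = 7

Forward pass:
ES_Task 1 = 0; EF_Task 1 = 7
ES_Task 2 = 0; EF_Task 2 = 11
ES_Task 3 = 0; EF_Task 3 = 14
ES_Task 4 = max(EF_Task 1=7, EF_Task 3=14) = 14; EF_Task 4 = 14+12 = 26
ES_Task 5 = 14; EF_Task 5 = 14+3 = 17
ES_Task 6 = max(EF_Task 1=7, EF_Task 3=14) = 14; EF_Task 6 = 14+7 = 21
ES_Task 7 = max(EF_Task 4=26, EF_Task 5=17) = 26; EF_Task 7 = 26+10 = 36
ES_Task 8 = 17; EF_Task 8 = 17+10 = 27
ES_Task 9 = max(EF_Task 2=11, EF_Task 5=17, EF_Task 6=21, EF_Task 7=36, EF_Task 8=27) = 36; EF_Task 9 = 36+7 = 43
Expected project duration μ = 43 hours. Critical path: Task 3 → Task 4 → Task 7 → Task 9.

43 hours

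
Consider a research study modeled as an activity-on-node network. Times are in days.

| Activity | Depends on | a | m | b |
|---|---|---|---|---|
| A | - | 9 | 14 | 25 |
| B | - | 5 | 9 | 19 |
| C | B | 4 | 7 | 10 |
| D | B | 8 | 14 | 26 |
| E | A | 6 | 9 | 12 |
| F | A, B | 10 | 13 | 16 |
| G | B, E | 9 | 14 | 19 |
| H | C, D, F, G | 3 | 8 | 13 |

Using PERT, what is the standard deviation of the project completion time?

3.70 days

te_A = (9 + 4·14 + 25)/6 = 90/6 = 15; σ²_A = ((25−9)/6)² = 7.111
te_B = (5 + 4·9 + 19)/6 = 60/6 = 10; σ²_B = ((19−5)/6)² = 5.444
te_C = (4 + 4·7 + 10)/6 = 42/6 = 7; σ²_C = ((10−4)/6)² = 1.000
te_D = (8 + 4·14 + 26)/6 = 90/6 = 15; σ²_D = ((26−8)/6)² = 9.000
te_E = (6 + 4·9 + 12)/6 = 54/6 = 9; σ²_E = ((12−6)/6)² = 1.000
te_F = (10 + 4·13 + 16)/6 = 78/6 = 13; σ²_F = ((16−10)/6)² = 1.000
te_G = (9 + 4·14 + 19)/6 = 84/6 = 14; σ²_G = ((19−9)/6)² = 2.778
te_H = (3 + 4·8 + 13)/6 = 48/6 = 8; σ²_H = ((13−3)/6)² = 2.778

Forward pass:
ES_A = 0; EF_A = 15
ES_B = 0; EF_B = 10
ES_C = 10; EF_C = 10+7 = 17
ES_D = 10; EF_D = 10+15 = 25
ES_E = 15; EF_E = 15+9 = 24
ES_F = max(EF_A=15, EF_B=10) = 15; EF_F = 15+13 = 28
ES_G = max(EF_B=10, EF_E=24) = 24; EF_G = 24+14 = 38
ES_H = max(EF_C=17, EF_D=25, EF_F=28, EF_G=38) = 38; EF_H = 38+8 = 46
Expected project duration μ = 46 days. Critical path: A → E → G → H.

Variance along critical path = 7.111 + 1.000 + 2.778 + 2.778 = 13.667
σ = √13.667 = 3.697 days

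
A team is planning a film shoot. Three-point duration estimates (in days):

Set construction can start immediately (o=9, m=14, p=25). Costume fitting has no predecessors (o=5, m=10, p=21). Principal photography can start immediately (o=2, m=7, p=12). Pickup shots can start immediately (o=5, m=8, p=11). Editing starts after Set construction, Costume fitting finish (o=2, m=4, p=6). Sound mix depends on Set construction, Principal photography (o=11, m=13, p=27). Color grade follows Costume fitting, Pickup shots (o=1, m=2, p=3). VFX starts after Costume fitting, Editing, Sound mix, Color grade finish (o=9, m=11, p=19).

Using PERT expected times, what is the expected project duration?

42 days

te_Set construction = (9 + 4·14 + 25)/6 = 90/6 = 15
te_Costume fitting = (5 + 4·10 + 21)/6 = 66/6 = 11
te_Principal photography = (2 + 4·7 + 12)/6 = 42/6 = 7
te_Pickup shots = (5 + 4·8 + 11)/6 = 48/6 = 8
te_Editing = (2 + 4·4 + 6)/6 = 24/6 = 4
te_Sound mix = (11 + 4·13 + 27)/6 = 90/6 = 15
te_Color grade = (1 + 4·2 + 3)/6 = 12/6 = 2
te_VFX = (9 + 4·11 + 19)/6 = 72/6 = 12

Forward pass:
ES_Set construction = 0; EF_Set construction = 15
ES_Costume fitting = 0; EF_Costume fitting = 11
ES_Principal photography = 0; EF_Principal photography = 7
ES_Pickup shots = 0; EF_Pickup shots = 8
ES_Editing = max(EF_Set construction=15, EF_Costume fitting=11) = 15; EF_Editing = 15+4 = 19
ES_Sound mix = max(EF_Set construction=15, EF_Principal photography=7) = 15; EF_Sound mix = 15+15 = 30
ES_Color grade = max(EF_Costume fitting=11, EF_Pickup shots=8) = 11; EF_Color grade = 11+2 = 13
ES_VFX = max(EF_Costume fitting=11, EF_Editing=19, EF_Sound mix=30, EF_Color grade=13) = 30; EF_VFX = 30+12 = 42
Expected project duration μ = 42 days. Critical path: Set construction → Sound mix → VFX.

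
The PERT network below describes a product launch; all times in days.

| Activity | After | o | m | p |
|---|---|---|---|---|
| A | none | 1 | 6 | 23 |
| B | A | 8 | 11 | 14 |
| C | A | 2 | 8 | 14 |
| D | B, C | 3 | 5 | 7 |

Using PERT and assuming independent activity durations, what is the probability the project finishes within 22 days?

te_A = (1 + 4·6 + 23)/6 = 48/6 = 8; σ²_A = ((23−1)/6)² = 13.444
te_B = (8 + 4·11 + 14)/6 = 66/6 = 11; σ²_B = ((14−8)/6)² = 1.000
te_C = (2 + 4·8 + 14)/6 = 48/6 = 8; σ²_C = ((14−2)/6)² = 4.000
te_D = (3 + 4·5 + 7)/6 = 30/6 = 5; σ²_D = ((7−3)/6)² = 0.444

Forward pass:
ES_A = 0; EF_A = 8
ES_B = 8; EF_B = 8+11 = 19
ES_C = 8; EF_C = 8+8 = 16
ES_D = max(EF_B=19, EF_C=16) = 19; EF_D = 19+5 = 24
Expected project duration μ = 24 days. Critical path: A → B → D.

Variance along critical path = 13.444 + 1.000 + 0.444 = 14.889; σ = √14.889 = 3.859 days.
Z = (22 − 24) / 3.859 = -0.518
P(T ≤ 22) = Φ(-0.518) ≈ 0.302

0.302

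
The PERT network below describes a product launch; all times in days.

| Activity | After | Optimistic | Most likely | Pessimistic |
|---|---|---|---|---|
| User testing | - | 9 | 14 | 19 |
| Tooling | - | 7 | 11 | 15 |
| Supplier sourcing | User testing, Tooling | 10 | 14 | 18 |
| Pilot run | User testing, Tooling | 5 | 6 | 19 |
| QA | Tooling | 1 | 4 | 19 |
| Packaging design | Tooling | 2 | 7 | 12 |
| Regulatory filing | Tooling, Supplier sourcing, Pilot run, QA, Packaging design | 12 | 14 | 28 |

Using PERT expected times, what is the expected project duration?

te_User testing = (9 + 4·14 + 19)/6 = 84/6 = 14
te_Tooling = (7 + 4·11 + 15)/6 = 66/6 = 11
te_Supplier sourcing = (10 + 4·14 + 18)/6 = 84/6 = 14
te_Pilot run = (5 + 4·6 + 19)/6 = 48/6 = 8
te_QA = (1 + 4·4 + 19)/6 = 36/6 = 6
te_Packaging design = (2 + 4·7 + 12)/6 = 42/6 = 7
te_Regulatory filing = (12 + 4·14 + 28)/6 = 96/6 = 16

Forward pass:
ES_User testing = 0; EF_User testing = 14
ES_Tooling = 0; EF_Tooling = 11
ES_Supplier sourcing = max(EF_User testing=14, EF_Tooling=11) = 14; EF_Supplier sourcing = 14+14 = 28
ES_Pilot run = max(EF_User testing=14, EF_Tooling=11) = 14; EF_Pilot run = 14+8 = 22
ES_QA = 11; EF_QA = 11+6 = 17
ES_Packaging design = 11; EF_Packaging design = 11+7 = 18
ES_Regulatory filing = max(EF_Tooling=11, EF_Supplier sourcing=28, EF_Pilot run=22, EF_QA=17, EF_Packaging design=18) = 28; EF_Regulatory filing = 28+16 = 44
Expected project duration μ = 44 days. Critical path: User testing → Supplier sourcing → Regulatory filing.

44 days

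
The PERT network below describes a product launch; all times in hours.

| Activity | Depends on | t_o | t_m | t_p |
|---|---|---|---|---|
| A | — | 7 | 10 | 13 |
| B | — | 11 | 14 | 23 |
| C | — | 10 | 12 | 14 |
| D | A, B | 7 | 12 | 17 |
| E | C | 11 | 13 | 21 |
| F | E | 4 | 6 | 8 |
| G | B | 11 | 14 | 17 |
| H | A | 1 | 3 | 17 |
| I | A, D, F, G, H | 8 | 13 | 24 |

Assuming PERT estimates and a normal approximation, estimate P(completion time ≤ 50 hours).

te_A = (7 + 4·10 + 13)/6 = 60/6 = 10; σ²_A = ((13−7)/6)² = 1.000
te_B = (11 + 4·14 + 23)/6 = 90/6 = 15; σ²_B = ((23−11)/6)² = 4.000
te_C = (10 + 4·12 + 14)/6 = 72/6 = 12; σ²_C = ((14−10)/6)² = 0.444
te_D = (7 + 4·12 + 17)/6 = 72/6 = 12; σ²_D = ((17−7)/6)² = 2.778
te_E = (11 + 4·13 + 21)/6 = 84/6 = 14; σ²_E = ((21−11)/6)² = 2.778
te_F = (4 + 4·6 + 8)/6 = 36/6 = 6; σ²_F = ((8−4)/6)² = 0.444
te_G = (11 + 4·14 + 17)/6 = 84/6 = 14; σ²_G = ((17−11)/6)² = 1.000
te_H = (1 + 4·3 + 17)/6 = 30/6 = 5; σ²_H = ((17−1)/6)² = 7.111
te_I = (8 + 4·13 + 24)/6 = 84/6 = 14; σ²_I = ((24−8)/6)² = 7.111

Forward pass:
ES_A = 0; EF_A = 10
ES_B = 0; EF_B = 15
ES_C = 0; EF_C = 12
ES_D = max(EF_A=10, EF_B=15) = 15; EF_D = 15+12 = 27
ES_E = 12; EF_E = 12+14 = 26
ES_F = 26; EF_F = 26+6 = 32
ES_G = 15; EF_G = 15+14 = 29
ES_H = 10; EF_H = 10+5 = 15
ES_I = max(EF_A=10, EF_D=27, EF_F=32, EF_G=29, EF_H=15) = 32; EF_I = 32+14 = 46
Expected project duration μ = 46 hours. Critical path: C → E → F → I.

Variance along critical path = 0.444 + 2.778 + 0.444 + 7.111 = 10.778; σ = √10.778 = 3.283 hours.
Z = (50 − 46) / 3.283 = 1.218
P(T ≤ 50) = Φ(1.218) ≈ 0.888

0.888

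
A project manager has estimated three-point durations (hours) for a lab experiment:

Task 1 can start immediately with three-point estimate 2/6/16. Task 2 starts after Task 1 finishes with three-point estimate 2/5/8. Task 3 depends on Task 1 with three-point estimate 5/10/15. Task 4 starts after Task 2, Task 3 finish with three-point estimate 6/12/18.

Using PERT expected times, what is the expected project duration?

te_Task 1 = (2 + 4·6 + 16)/6 = 42/6 = 7
te_Task 2 = (2 + 4·5 + 8)/6 = 30/6 = 5
te_Task 3 = (5 + 4·10 + 15)/6 = 60/6 = 10
te_Task 4 = (6 + 4·12 + 18)/6 = 72/6 = 12

Forward pass:
ES_Task 1 = 0; EF_Task 1 = 7
ES_Task 2 = 7; EF_Task 2 = 7+5 = 12
ES_Task 3 = 7; EF_Task 3 = 7+10 = 17
ES_Task 4 = max(EF_Task 2=12, EF_Task 3=17) = 17; EF_Task 4 = 17+12 = 29
Expected project duration μ = 29 hours. Critical path: Task 1 → Task 3 → Task 4.

29 hours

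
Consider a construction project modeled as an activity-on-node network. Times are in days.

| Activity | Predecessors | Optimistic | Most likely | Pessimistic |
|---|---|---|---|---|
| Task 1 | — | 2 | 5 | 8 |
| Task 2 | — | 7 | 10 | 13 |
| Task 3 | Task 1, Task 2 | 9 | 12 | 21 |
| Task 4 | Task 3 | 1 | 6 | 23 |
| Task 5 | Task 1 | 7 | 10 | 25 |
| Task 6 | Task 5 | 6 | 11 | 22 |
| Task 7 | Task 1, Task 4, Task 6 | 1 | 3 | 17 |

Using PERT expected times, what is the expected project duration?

te_Task 1 = (2 + 4·5 + 8)/6 = 30/6 = 5
te_Task 2 = (7 + 4·10 + 13)/6 = 60/6 = 10
te_Task 3 = (9 + 4·12 + 21)/6 = 78/6 = 13
te_Task 4 = (1 + 4·6 + 23)/6 = 48/6 = 8
te_Task 5 = (7 + 4·10 + 25)/6 = 72/6 = 12
te_Task 6 = (6 + 4·11 + 22)/6 = 72/6 = 12
te_Task 7 = (1 + 4·3 + 17)/6 = 30/6 = 5

Forward pass:
ES_Task 1 = 0; EF_Task 1 = 5
ES_Task 2 = 0; EF_Task 2 = 10
ES_Task 3 = max(EF_Task 1=5, EF_Task 2=10) = 10; EF_Task 3 = 10+13 = 23
ES_Task 4 = 23; EF_Task 4 = 23+8 = 31
ES_Task 5 = 5; EF_Task 5 = 5+12 = 17
ES_Task 6 = 17; EF_Task 6 = 17+12 = 29
ES_Task 7 = max(EF_Task 1=5, EF_Task 4=31, EF_Task 6=29) = 31; EF_Task 7 = 31+5 = 36
Expected project duration μ = 36 days. Critical path: Task 2 → Task 3 → Task 4 → Task 7.

36 days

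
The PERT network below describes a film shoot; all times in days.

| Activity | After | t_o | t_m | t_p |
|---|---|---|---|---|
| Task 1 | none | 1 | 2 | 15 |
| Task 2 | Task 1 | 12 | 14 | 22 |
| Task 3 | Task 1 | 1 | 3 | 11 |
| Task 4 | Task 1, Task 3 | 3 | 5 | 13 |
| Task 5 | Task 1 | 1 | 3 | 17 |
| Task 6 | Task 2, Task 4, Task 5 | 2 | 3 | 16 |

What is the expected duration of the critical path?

24 days

te_Task 1 = (1 + 4·2 + 15)/6 = 24/6 = 4
te_Task 2 = (12 + 4·14 + 22)/6 = 90/6 = 15
te_Task 3 = (1 + 4·3 + 11)/6 = 24/6 = 4
te_Task 4 = (3 + 4·5 + 13)/6 = 36/6 = 6
te_Task 5 = (1 + 4·3 + 17)/6 = 30/6 = 5
te_Task 6 = (2 + 4·3 + 16)/6 = 30/6 = 5

Forward pass:
ES_Task 1 = 0; EF_Task 1 = 4
ES_Task 2 = 4; EF_Task 2 = 4+15 = 19
ES_Task 3 = 4; EF_Task 3 = 4+4 = 8
ES_Task 4 = max(EF_Task 1=4, EF_Task 3=8) = 8; EF_Task 4 = 8+6 = 14
ES_Task 5 = 4; EF_Task 5 = 4+5 = 9
ES_Task 6 = max(EF_Task 2=19, EF_Task 4=14, EF_Task 5=9) = 19; EF_Task 6 = 19+5 = 24
Expected project duration μ = 24 days. Critical path: Task 1 → Task 2 → Task 6.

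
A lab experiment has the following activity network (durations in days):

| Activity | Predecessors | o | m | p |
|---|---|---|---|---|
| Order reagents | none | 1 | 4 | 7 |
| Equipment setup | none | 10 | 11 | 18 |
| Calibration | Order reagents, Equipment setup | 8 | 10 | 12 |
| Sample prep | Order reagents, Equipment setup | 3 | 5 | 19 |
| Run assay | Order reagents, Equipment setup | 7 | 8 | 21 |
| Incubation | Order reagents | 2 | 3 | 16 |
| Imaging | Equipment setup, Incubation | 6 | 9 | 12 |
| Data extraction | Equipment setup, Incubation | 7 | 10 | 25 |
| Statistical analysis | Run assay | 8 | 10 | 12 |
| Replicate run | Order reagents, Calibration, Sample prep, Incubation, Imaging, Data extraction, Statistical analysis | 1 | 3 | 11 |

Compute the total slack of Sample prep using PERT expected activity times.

te_Order reagents = (1 + 4·4 + 7)/6 = 24/6 = 4
te_Equipment setup = (10 + 4·11 + 18)/6 = 72/6 = 12
te_Calibration = (8 + 4·10 + 12)/6 = 60/6 = 10
te_Sample prep = (3 + 4·5 + 19)/6 = 42/6 = 7
te_Run assay = (7 + 4·8 + 21)/6 = 60/6 = 10
te_Incubation = (2 + 4·3 + 16)/6 = 30/6 = 5
te_Imaging = (6 + 4·9 + 12)/6 = 54/6 = 9
te_Data extraction = (7 + 4·10 + 25)/6 = 72/6 = 12
te_Statistical analysis = (8 + 4·10 + 12)/6 = 60/6 = 10
te_Replicate run = (1 + 4·3 + 11)/6 = 24/6 = 4

Forward pass:
ES_Order reagents = 0; EF_Order reagents = 4
ES_Equipment setup = 0; EF_Equipment setup = 12
ES_Calibration = max(EF_Order reagents=4, EF_Equipment setup=12) = 12; EF_Calibration = 12+10 = 22
ES_Sample prep = max(EF_Order reagents=4, EF_Equipment setup=12) = 12; EF_Sample prep = 12+7 = 19
ES_Run assay = max(EF_Order reagents=4, EF_Equipment setup=12) = 12; EF_Run assay = 12+10 = 22
ES_Incubation = 4; EF_Incubation = 4+5 = 9
ES_Imaging = max(EF_Equipment setup=12, EF_Incubation=9) = 12; EF_Imaging = 12+9 = 21
ES_Data extraction = max(EF_Equipment setup=12, EF_Incubation=9) = 12; EF_Data extraction = 12+12 = 24
ES_Statistical analysis = 22; EF_Statistical analysis = 22+10 = 32
ES_Replicate run = max(EF_Order reagents=4, EF_Calibration=22, EF_Sample prep=19, EF_Incubation=9, EF_Imaging=21, EF_Data extraction=24, EF_Statistical analysis=32) = 32; EF_Replicate run = 32+4 = 36
Expected project duration μ = 36 days. Critical path: Equipment setup → Run assay → Statistical analysis → Replicate run.

Backward pass:
LF_Replicate run = 36; LS_Replicate run = 36−4 = 32
LF_Statistical analysis = LS_Replicate run = 32; LS_Statistical analysis = 32−10 = 22
LF_Data extraction = LS_Replicate run = 32; LS_Data extraction = 32−12 = 20
LF_Imaging = LS_Replicate run = 32; LS_Imaging = 32−9 = 23
LF_Incubation = min(LS_Imaging=23, LS_Data extraction=20, LS_Replicate run=32) = 20; LS_Incubation = 20−5 = 15
LF_Run assay = LS_Statistical analysis = 22; LS_Run assay = 22−10 = 12
LF_Sample prep = LS_Replicate run = 32; LS_Sample prep = 32−7 = 25
LF_Calibration = LS_Replicate run = 32; LS_Calibration = 32−10 = 22
LF_Equipment setup = min(LS_Calibration=22, LS_Sample prep=25, LS_Run assay=12, LS_Imaging=23, LS_Data extraction=20) = 12; LS_Equipment setup = 12−12 = 0
LF_Order reagents = min(LS_Calibration=22, LS_Sample prep=25, LS_Run assay=12, LS_Incubation=15, LS_Replicate run=32) = 12; LS_Order reagents = 12−4 = 8
Slack_Sample prep = LS_Sample prep − ES_Sample prep = 25 − 12 = 13

13 days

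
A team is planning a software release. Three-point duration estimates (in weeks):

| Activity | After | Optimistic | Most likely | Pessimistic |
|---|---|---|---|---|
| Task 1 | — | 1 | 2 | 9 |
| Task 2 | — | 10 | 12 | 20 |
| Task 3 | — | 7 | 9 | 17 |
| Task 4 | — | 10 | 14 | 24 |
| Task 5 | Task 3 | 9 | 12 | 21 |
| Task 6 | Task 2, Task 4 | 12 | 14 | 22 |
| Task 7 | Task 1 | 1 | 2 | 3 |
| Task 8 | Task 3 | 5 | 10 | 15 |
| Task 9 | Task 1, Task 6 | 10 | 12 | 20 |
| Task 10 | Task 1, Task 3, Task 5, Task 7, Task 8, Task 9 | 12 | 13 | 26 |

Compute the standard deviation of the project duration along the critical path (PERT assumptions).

4.06 weeks

te_Task 1 = (1 + 4·2 + 9)/6 = 18/6 = 3; σ²_Task 1 = ((9−1)/6)² = 1.778
te_Task 2 = (10 + 4·12 + 20)/6 = 78/6 = 13; σ²_Task 2 = ((20−10)/6)² = 2.778
te_Task 3 = (7 + 4·9 + 17)/6 = 60/6 = 10; σ²_Task 3 = ((17−7)/6)² = 2.778
te_Task 4 = (10 + 4·14 + 24)/6 = 90/6 = 15; σ²_Task 4 = ((24−10)/6)² = 5.444
te_Task 5 = (9 + 4·12 + 21)/6 = 78/6 = 13; σ²_Task 5 = ((21−9)/6)² = 4.000
te_Task 6 = (12 + 4·14 + 22)/6 = 90/6 = 15; σ²_Task 6 = ((22−12)/6)² = 2.778
te_Task 7 = (1 + 4·2 + 3)/6 = 12/6 = 2; σ²_Task 7 = ((3−1)/6)² = 0.111
te_Task 8 = (5 + 4·10 + 15)/6 = 60/6 = 10; σ²_Task 8 = ((15−5)/6)² = 2.778
te_Task 9 = (10 + 4·12 + 20)/6 = 78/6 = 13; σ²_Task 9 = ((20−10)/6)² = 2.778
te_Task 10 = (12 + 4·13 + 26)/6 = 90/6 = 15; σ²_Task 10 = ((26−12)/6)² = 5.444

Forward pass:
ES_Task 1 = 0; EF_Task 1 = 3
ES_Task 2 = 0; EF_Task 2 = 13
ES_Task 3 = 0; EF_Task 3 = 10
ES_Task 4 = 0; EF_Task 4 = 15
ES_Task 5 = 10; EF_Task 5 = 10+13 = 23
ES_Task 6 = max(EF_Task 2=13, EF_Task 4=15) = 15; EF_Task 6 = 15+15 = 30
ES_Task 7 = 3; EF_Task 7 = 3+2 = 5
ES_Task 8 = 10; EF_Task 8 = 10+10 = 20
ES_Task 9 = max(EF_Task 1=3, EF_Task 6=30) = 30; EF_Task 9 = 30+13 = 43
ES_Task 10 = max(EF_Task 1=3, EF_Task 3=10, EF_Task 5=23, EF_Task 7=5, EF_Task 8=20, EF_Task 9=43) = 43; EF_Task 10 = 43+15 = 58
Expected project duration μ = 58 weeks. Critical path: Task 4 → Task 6 → Task 9 → Task 10.

Variance along critical path = 5.444 + 2.778 + 2.778 + 5.444 = 16.444
σ = √16.444 = 4.055 weeks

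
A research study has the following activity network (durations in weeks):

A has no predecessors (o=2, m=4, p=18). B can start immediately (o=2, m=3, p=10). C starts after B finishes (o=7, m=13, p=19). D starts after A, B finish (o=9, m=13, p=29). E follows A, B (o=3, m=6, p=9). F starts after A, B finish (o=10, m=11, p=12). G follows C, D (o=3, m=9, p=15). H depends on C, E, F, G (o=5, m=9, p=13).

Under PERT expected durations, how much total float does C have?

4 weeks

te_A = (2 + 4·4 + 18)/6 = 36/6 = 6
te_B = (2 + 4·3 + 10)/6 = 24/6 = 4
te_C = (7 + 4·13 + 19)/6 = 78/6 = 13
te_D = (9 + 4·13 + 29)/6 = 90/6 = 15
te_E = (3 + 4·6 + 9)/6 = 36/6 = 6
te_F = (10 + 4·11 + 12)/6 = 66/6 = 11
te_G = (3 + 4·9 + 15)/6 = 54/6 = 9
te_H = (5 + 4·9 + 13)/6 = 54/6 = 9

Forward pass:
ES_A = 0; EF_A = 6
ES_B = 0; EF_B = 4
ES_C = 4; EF_C = 4+13 = 17
ES_D = max(EF_A=6, EF_B=4) = 6; EF_D = 6+15 = 21
ES_E = max(EF_A=6, EF_B=4) = 6; EF_E = 6+6 = 12
ES_F = max(EF_A=6, EF_B=4) = 6; EF_F = 6+11 = 17
ES_G = max(EF_C=17, EF_D=21) = 21; EF_G = 21+9 = 30
ES_H = max(EF_C=17, EF_E=12, EF_F=17, EF_G=30) = 30; EF_H = 30+9 = 39
Expected project duration μ = 39 weeks. Critical path: A → D → G → H.

Backward pass:
LF_H = 39; LS_H = 39−9 = 30
LF_G = LS_H = 30; LS_G = 30−9 = 21
LF_F = LS_H = 30; LS_F = 30−11 = 19
LF_E = LS_H = 30; LS_E = 30−6 = 24
LF_D = LS_G = 21; LS_D = 21−15 = 6
LF_C = min(LS_G=21, LS_H=30) = 21; LS_C = 21−13 = 8
LF_B = min(LS_C=8, LS_D=6, LS_E=24, LS_F=19) = 6; LS_B = 6−4 = 2
LF_A = min(LS_D=6, LS_E=24, LS_F=19) = 6; LS_A = 6−6 = 0
Slack_C = LS_C − ES_C = 8 − 4 = 4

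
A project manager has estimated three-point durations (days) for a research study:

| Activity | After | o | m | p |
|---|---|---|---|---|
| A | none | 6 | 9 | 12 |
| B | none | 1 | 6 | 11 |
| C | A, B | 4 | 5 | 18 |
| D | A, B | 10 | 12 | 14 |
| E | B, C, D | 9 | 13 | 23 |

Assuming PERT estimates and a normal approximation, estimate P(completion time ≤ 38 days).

0.873

te_A = (6 + 4·9 + 12)/6 = 54/6 = 9; σ²_A = ((12−6)/6)² = 1.000
te_B = (1 + 4·6 + 11)/6 = 36/6 = 6; σ²_B = ((11−1)/6)² = 2.778
te_C = (4 + 4·5 + 18)/6 = 42/6 = 7; σ²_C = ((18−4)/6)² = 5.444
te_D = (10 + 4·12 + 14)/6 = 72/6 = 12; σ²_D = ((14−10)/6)² = 0.444
te_E = (9 + 4·13 + 23)/6 = 84/6 = 14; σ²_E = ((23−9)/6)² = 5.444

Forward pass:
ES_A = 0; EF_A = 9
ES_B = 0; EF_B = 6
ES_C = max(EF_A=9, EF_B=6) = 9; EF_C = 9+7 = 16
ES_D = max(EF_A=9, EF_B=6) = 9; EF_D = 9+12 = 21
ES_E = max(EF_B=6, EF_C=16, EF_D=21) = 21; EF_E = 21+14 = 35
Expected project duration μ = 35 days. Critical path: A → D → E.

Variance along critical path = 1.000 + 0.444 + 5.444 = 6.889; σ = √6.889 = 2.625 days.
Z = (38 − 35) / 2.625 = 1.143
P(T ≤ 38) = Φ(1.143) ≈ 0.873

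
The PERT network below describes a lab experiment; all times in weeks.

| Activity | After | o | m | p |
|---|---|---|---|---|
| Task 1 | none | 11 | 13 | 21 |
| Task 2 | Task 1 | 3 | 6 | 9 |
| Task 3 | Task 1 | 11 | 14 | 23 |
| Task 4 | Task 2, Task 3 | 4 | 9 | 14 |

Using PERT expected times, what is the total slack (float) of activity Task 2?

te_Task 1 = (11 + 4·13 + 21)/6 = 84/6 = 14
te_Task 2 = (3 + 4·6 + 9)/6 = 36/6 = 6
te_Task 3 = (11 + 4·14 + 23)/6 = 90/6 = 15
te_Task 4 = (4 + 4·9 + 14)/6 = 54/6 = 9

Forward pass:
ES_Task 1 = 0; EF_Task 1 = 14
ES_Task 2 = 14; EF_Task 2 = 14+6 = 20
ES_Task 3 = 14; EF_Task 3 = 14+15 = 29
ES_Task 4 = max(EF_Task 2=20, EF_Task 3=29) = 29; EF_Task 4 = 29+9 = 38
Expected project duration μ = 38 weeks. Critical path: Task 1 → Task 3 → Task 4.

Backward pass:
LF_Task 4 = 38; LS_Task 4 = 38−9 = 29
LF_Task 3 = LS_Task 4 = 29; LS_Task 3 = 29−15 = 14
LF_Task 2 = LS_Task 4 = 29; LS_Task 2 = 29−6 = 23
LF_Task 1 = min(LS_Task 2=23, LS_Task 3=14) = 14; LS_Task 1 = 14−14 = 0
Slack_Task 2 = LS_Task 2 − ES_Task 2 = 23 − 14 = 9

9 weeks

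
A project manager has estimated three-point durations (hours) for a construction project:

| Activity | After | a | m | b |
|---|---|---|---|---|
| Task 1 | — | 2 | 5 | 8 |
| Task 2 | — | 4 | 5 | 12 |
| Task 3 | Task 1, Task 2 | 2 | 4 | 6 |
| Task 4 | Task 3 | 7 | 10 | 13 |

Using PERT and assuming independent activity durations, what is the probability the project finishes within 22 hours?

te_Task 1 = (2 + 4·5 + 8)/6 = 30/6 = 5; σ²_Task 1 = ((8−2)/6)² = 1.000
te_Task 2 = (4 + 4·5 + 12)/6 = 36/6 = 6; σ²_Task 2 = ((12−4)/6)² = 1.778
te_Task 3 = (2 + 4·4 + 6)/6 = 24/6 = 4; σ²_Task 3 = ((6−2)/6)² = 0.444
te_Task 4 = (7 + 4·10 + 13)/6 = 60/6 = 10; σ²_Task 4 = ((13−7)/6)² = 1.000

Forward pass:
ES_Task 1 = 0; EF_Task 1 = 5
ES_Task 2 = 0; EF_Task 2 = 6
ES_Task 3 = max(EF_Task 1=5, EF_Task 2=6) = 6; EF_Task 3 = 6+4 = 10
ES_Task 4 = 10; EF_Task 4 = 10+10 = 20
Expected project duration μ = 20 hours. Critical path: Task 2 → Task 3 → Task 4.

Variance along critical path = 1.778 + 0.444 + 1.000 = 3.222; σ = √3.222 = 1.795 hours.
Z = (22 − 20) / 1.795 = 1.114
P(T ≤ 22) = Φ(1.114) ≈ 0.867

0.867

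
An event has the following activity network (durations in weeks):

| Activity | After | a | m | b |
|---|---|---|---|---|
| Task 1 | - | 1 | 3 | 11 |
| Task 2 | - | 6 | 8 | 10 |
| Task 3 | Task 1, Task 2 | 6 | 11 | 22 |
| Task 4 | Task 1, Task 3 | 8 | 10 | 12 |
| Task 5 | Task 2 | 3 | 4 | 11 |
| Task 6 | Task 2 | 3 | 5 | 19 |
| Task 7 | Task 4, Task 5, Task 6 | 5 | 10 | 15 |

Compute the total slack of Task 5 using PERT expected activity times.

17 weeks

te_Task 1 = (1 + 4·3 + 11)/6 = 24/6 = 4
te_Task 2 = (6 + 4·8 + 10)/6 = 48/6 = 8
te_Task 3 = (6 + 4·11 + 22)/6 = 72/6 = 12
te_Task 4 = (8 + 4·10 + 12)/6 = 60/6 = 10
te_Task 5 = (3 + 4·4 + 11)/6 = 30/6 = 5
te_Task 6 = (3 + 4·5 + 19)/6 = 42/6 = 7
te_Task 7 = (5 + 4·10 + 15)/6 = 60/6 = 10

Forward pass:
ES_Task 1 = 0; EF_Task 1 = 4
ES_Task 2 = 0; EF_Task 2 = 8
ES_Task 3 = max(EF_Task 1=4, EF_Task 2=8) = 8; EF_Task 3 = 8+12 = 20
ES_Task 4 = max(EF_Task 1=4, EF_Task 3=20) = 20; EF_Task 4 = 20+10 = 30
ES_Task 5 = 8; EF_Task 5 = 8+5 = 13
ES_Task 6 = 8; EF_Task 6 = 8+7 = 15
ES_Task 7 = max(EF_Task 4=30, EF_Task 5=13, EF_Task 6=15) = 30; EF_Task 7 = 30+10 = 40
Expected project duration μ = 40 weeks. Critical path: Task 2 → Task 3 → Task 4 → Task 7.

Backward pass:
LF_Task 7 = 40; LS_Task 7 = 40−10 = 30
LF_Task 6 = LS_Task 7 = 30; LS_Task 6 = 30−7 = 23
LF_Task 5 = LS_Task 7 = 30; LS_Task 5 = 30−5 = 25
LF_Task 4 = LS_Task 7 = 30; LS_Task 4 = 30−10 = 20
LF_Task 3 = LS_Task 4 = 20; LS_Task 3 = 20−12 = 8
LF_Task 2 = min(LS_Task 3=8, LS_Task 5=25, LS_Task 6=23) = 8; LS_Task 2 = 8−8 = 0
LF_Task 1 = min(LS_Task 3=8, LS_Task 4=20) = 8; LS_Task 1 = 8−4 = 4
Slack_Task 5 = LS_Task 5 − ES_Task 5 = 25 − 8 = 17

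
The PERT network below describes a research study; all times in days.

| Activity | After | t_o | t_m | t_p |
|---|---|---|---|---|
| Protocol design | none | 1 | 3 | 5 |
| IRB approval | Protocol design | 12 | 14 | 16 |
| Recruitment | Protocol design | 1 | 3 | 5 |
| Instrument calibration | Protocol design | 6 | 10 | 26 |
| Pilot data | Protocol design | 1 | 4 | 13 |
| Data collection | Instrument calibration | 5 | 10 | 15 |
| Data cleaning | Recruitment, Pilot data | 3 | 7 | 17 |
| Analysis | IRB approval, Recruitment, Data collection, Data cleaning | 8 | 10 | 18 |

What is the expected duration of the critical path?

36 days

te_Protocol design = (1 + 4·3 + 5)/6 = 18/6 = 3
te_IRB approval = (12 + 4·14 + 16)/6 = 84/6 = 14
te_Recruitment = (1 + 4·3 + 5)/6 = 18/6 = 3
te_Instrument calibration = (6 + 4·10 + 26)/6 = 72/6 = 12
te_Pilot data = (1 + 4·4 + 13)/6 = 30/6 = 5
te_Data collection = (5 + 4·10 + 15)/6 = 60/6 = 10
te_Data cleaning = (3 + 4·7 + 17)/6 = 48/6 = 8
te_Analysis = (8 + 4·10 + 18)/6 = 66/6 = 11

Forward pass:
ES_Protocol design = 0; EF_Protocol design = 3
ES_IRB approval = 3; EF_IRB approval = 3+14 = 17
ES_Recruitment = 3; EF_Recruitment = 3+3 = 6
ES_Instrument calibration = 3; EF_Instrument calibration = 3+12 = 15
ES_Pilot data = 3; EF_Pilot data = 3+5 = 8
ES_Data collection = 15; EF_Data collection = 15+10 = 25
ES_Data cleaning = max(EF_Recruitment=6, EF_Pilot data=8) = 8; EF_Data cleaning = 8+8 = 16
ES_Analysis = max(EF_IRB approval=17, EF_Recruitment=6, EF_Data collection=25, EF_Data cleaning=16) = 25; EF_Analysis = 25+11 = 36
Expected project duration μ = 36 days. Critical path: Protocol design → Instrument calibration → Data collection → Analysis.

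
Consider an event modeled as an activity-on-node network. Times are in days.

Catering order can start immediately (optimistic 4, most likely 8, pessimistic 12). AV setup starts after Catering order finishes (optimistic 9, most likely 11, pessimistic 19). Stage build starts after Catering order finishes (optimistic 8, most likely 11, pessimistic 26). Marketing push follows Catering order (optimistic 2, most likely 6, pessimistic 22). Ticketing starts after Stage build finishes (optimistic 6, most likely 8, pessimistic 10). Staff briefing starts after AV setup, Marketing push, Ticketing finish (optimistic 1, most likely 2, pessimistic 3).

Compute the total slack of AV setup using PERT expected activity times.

9 days

te_Catering order = (4 + 4·8 + 12)/6 = 48/6 = 8
te_AV setup = (9 + 4·11 + 19)/6 = 72/6 = 12
te_Stage build = (8 + 4·11 + 26)/6 = 78/6 = 13
te_Marketing push = (2 + 4·6 + 22)/6 = 48/6 = 8
te_Ticketing = (6 + 4·8 + 10)/6 = 48/6 = 8
te_Staff briefing = (1 + 4·2 + 3)/6 = 12/6 = 2

Forward pass:
ES_Catering order = 0; EF_Catering order = 8
ES_AV setup = 8; EF_AV setup = 8+12 = 20
ES_Stage build = 8; EF_Stage build = 8+13 = 21
ES_Marketing push = 8; EF_Marketing push = 8+8 = 16
ES_Ticketing = 21; EF_Ticketing = 21+8 = 29
ES_Staff briefing = max(EF_AV setup=20, EF_Marketing push=16, EF_Ticketing=29) = 29; EF_Staff briefing = 29+2 = 31
Expected project duration μ = 31 days. Critical path: Catering order → Stage build → Ticketing → Staff briefing.

Backward pass:
LF_Staff briefing = 31; LS_Staff briefing = 31−2 = 29
LF_Ticketing = LS_Staff briefing = 29; LS_Ticketing = 29−8 = 21
LF_Marketing push = LS_Staff briefing = 29; LS_Marketing push = 29−8 = 21
LF_Stage build = LS_Ticketing = 21; LS_Stage build = 21−13 = 8
LF_AV setup = LS_Staff briefing = 29; LS_AV setup = 29−12 = 17
LF_Catering order = min(LS_AV setup=17, LS_Stage build=8, LS_Marketing push=21) = 8; LS_Catering order = 8−8 = 0
Slack_AV setup = LS_AV setup − ES_AV setup = 17 − 8 = 9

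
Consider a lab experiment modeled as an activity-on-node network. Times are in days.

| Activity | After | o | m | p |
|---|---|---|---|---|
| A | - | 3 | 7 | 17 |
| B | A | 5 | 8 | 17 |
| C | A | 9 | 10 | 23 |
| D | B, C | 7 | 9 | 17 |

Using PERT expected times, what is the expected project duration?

te_A = (3 + 4·7 + 17)/6 = 48/6 = 8
te_B = (5 + 4·8 + 17)/6 = 54/6 = 9
te_C = (9 + 4·10 + 23)/6 = 72/6 = 12
te_D = (7 + 4·9 + 17)/6 = 60/6 = 10

Forward pass:
ES_A = 0; EF_A = 8
ES_B = 8; EF_B = 8+9 = 17
ES_C = 8; EF_C = 8+12 = 20
ES_D = max(EF_B=17, EF_C=20) = 20; EF_D = 20+10 = 30
Expected project duration μ = 30 days. Critical path: A → C → D.

30 days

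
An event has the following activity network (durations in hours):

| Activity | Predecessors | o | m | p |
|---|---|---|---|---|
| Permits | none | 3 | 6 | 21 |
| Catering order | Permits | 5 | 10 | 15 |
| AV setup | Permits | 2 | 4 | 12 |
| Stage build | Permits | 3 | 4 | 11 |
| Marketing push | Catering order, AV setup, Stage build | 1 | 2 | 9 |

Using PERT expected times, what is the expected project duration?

21 hours

te_Permits = (3 + 4·6 + 21)/6 = 48/6 = 8
te_Catering order = (5 + 4·10 + 15)/6 = 60/6 = 10
te_AV setup = (2 + 4·4 + 12)/6 = 30/6 = 5
te_Stage build = (3 + 4·4 + 11)/6 = 30/6 = 5
te_Marketing push = (1 + 4·2 + 9)/6 = 18/6 = 3

Forward pass:
ES_Permits = 0; EF_Permits = 8
ES_Catering order = 8; EF_Catering order = 8+10 = 18
ES_AV setup = 8; EF_AV setup = 8+5 = 13
ES_Stage build = 8; EF_Stage build = 8+5 = 13
ES_Marketing push = max(EF_Catering order=18, EF_AV setup=13, EF_Stage build=13) = 18; EF_Marketing push = 18+3 = 21
Expected project duration μ = 21 hours. Critical path: Permits → Catering order → Marketing push.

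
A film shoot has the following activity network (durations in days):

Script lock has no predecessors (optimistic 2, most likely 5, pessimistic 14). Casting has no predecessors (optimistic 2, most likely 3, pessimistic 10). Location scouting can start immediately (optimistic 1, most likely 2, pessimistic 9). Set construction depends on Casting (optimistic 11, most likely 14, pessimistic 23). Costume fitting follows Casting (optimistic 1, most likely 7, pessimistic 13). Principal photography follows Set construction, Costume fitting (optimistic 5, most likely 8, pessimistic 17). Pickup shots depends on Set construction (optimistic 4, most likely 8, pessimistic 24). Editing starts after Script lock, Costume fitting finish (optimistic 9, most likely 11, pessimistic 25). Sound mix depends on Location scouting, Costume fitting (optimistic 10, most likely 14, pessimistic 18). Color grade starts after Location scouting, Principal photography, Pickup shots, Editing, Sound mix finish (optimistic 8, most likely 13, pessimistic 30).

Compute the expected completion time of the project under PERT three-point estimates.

te_Script lock = (2 + 4·5 + 14)/6 = 36/6 = 6
te_Casting = (2 + 4·3 + 10)/6 = 24/6 = 4
te_Location scouting = (1 + 4·2 + 9)/6 = 18/6 = 3
te_Set construction = (11 + 4·14 + 23)/6 = 90/6 = 15
te_Costume fitting = (1 + 4·7 + 13)/6 = 42/6 = 7
te_Principal photography = (5 + 4·8 + 17)/6 = 54/6 = 9
te_Pickup shots = (4 + 4·8 + 24)/6 = 60/6 = 10
te_Editing = (9 + 4·11 + 25)/6 = 78/6 = 13
te_Sound mix = (10 + 4·14 + 18)/6 = 84/6 = 14
te_Color grade = (8 + 4·13 + 30)/6 = 90/6 = 15

Forward pass:
ES_Script lock = 0; EF_Script lock = 6
ES_Casting = 0; EF_Casting = 4
ES_Location scouting = 0; EF_Location scouting = 3
ES_Set construction = 4; EF_Set construction = 4+15 = 19
ES_Costume fitting = 4; EF_Costume fitting = 4+7 = 11
ES_Principal photography = max(EF_Set construction=19, EF_Costume fitting=11) = 19; EF_Principal photography = 19+9 = 28
ES_Pickup shots = 19; EF_Pickup shots = 19+10 = 29
ES_Editing = max(EF_Script lock=6, EF_Costume fitting=11) = 11; EF_Editing = 11+13 = 24
ES_Sound mix = max(EF_Location scouting=3, EF_Costume fitting=11) = 11; EF_Sound mix = 11+14 = 25
ES_Color grade = max(EF_Location scouting=3, EF_Principal photography=28, EF_Pickup shots=29, EF_Editing=24, EF_Sound mix=25) = 29; EF_Color grade = 29+15 = 44
Expected project duration μ = 44 days. Critical path: Casting → Set construction → Pickup shots → Color grade.

44 days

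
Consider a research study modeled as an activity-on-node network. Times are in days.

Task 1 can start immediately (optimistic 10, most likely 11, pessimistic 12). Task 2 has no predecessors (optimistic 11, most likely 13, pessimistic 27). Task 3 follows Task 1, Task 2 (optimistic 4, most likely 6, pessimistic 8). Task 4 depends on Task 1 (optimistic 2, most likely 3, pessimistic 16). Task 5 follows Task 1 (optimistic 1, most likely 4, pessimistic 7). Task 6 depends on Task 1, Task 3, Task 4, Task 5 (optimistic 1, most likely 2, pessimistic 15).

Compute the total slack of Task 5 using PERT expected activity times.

te_Task 1 = (10 + 4·11 + 12)/6 = 66/6 = 11
te_Task 2 = (11 + 4·13 + 27)/6 = 90/6 = 15
te_Task 3 = (4 + 4·6 + 8)/6 = 36/6 = 6
te_Task 4 = (2 + 4·3 + 16)/6 = 30/6 = 5
te_Task 5 = (1 + 4·4 + 7)/6 = 24/6 = 4
te_Task 6 = (1 + 4·2 + 15)/6 = 24/6 = 4

Forward pass:
ES_Task 1 = 0; EF_Task 1 = 11
ES_Task 2 = 0; EF_Task 2 = 15
ES_Task 3 = max(EF_Task 1=11, EF_Task 2=15) = 15; EF_Task 3 = 15+6 = 21
ES_Task 4 = 11; EF_Task 4 = 11+5 = 16
ES_Task 5 = 11; EF_Task 5 = 11+4 = 15
ES_Task 6 = max(EF_Task 1=11, EF_Task 3=21, EF_Task 4=16, EF_Task 5=15) = 21; EF_Task 6 = 21+4 = 25
Expected project duration μ = 25 days. Critical path: Task 2 → Task 3 → Task 6.

Backward pass:
LF_Task 6 = 25; LS_Task 6 = 25−4 = 21
LF_Task 5 = LS_Task 6 = 21; LS_Task 5 = 21−4 = 17
LF_Task 4 = LS_Task 6 = 21; LS_Task 4 = 21−5 = 16
LF_Task 3 = LS_Task 6 = 21; LS_Task 3 = 21−6 = 15
LF_Task 2 = LS_Task 3 = 15; LS_Task 2 = 15−15 = 0
LF_Task 1 = min(LS_Task 3=15, LS_Task 4=16, LS_Task 5=17, LS_Task 6=21) = 15; LS_Task 1 = 15−11 = 4
Slack_Task 5 = LS_Task 5 − ES_Task 5 = 17 − 11 = 6

6 days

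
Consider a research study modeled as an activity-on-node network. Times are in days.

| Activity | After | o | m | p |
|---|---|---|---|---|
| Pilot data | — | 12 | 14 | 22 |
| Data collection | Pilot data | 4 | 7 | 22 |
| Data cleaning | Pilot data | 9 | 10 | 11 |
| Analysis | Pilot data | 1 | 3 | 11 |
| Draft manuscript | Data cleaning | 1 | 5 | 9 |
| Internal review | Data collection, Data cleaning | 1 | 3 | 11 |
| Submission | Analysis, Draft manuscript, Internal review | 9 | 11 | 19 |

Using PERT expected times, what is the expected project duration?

te_Pilot data = (12 + 4·14 + 22)/6 = 90/6 = 15
te_Data collection = (4 + 4·7 + 22)/6 = 54/6 = 9
te_Data cleaning = (9 + 4·10 + 11)/6 = 60/6 = 10
te_Analysis = (1 + 4·3 + 11)/6 = 24/6 = 4
te_Draft manuscript = (1 + 4·5 + 9)/6 = 30/6 = 5
te_Internal review = (1 + 4·3 + 11)/6 = 24/6 = 4
te_Submission = (9 + 4·11 + 19)/6 = 72/6 = 12

Forward pass:
ES_Pilot data = 0; EF_Pilot data = 15
ES_Data collection = 15; EF_Data collection = 15+9 = 24
ES_Data cleaning = 15; EF_Data cleaning = 15+10 = 25
ES_Analysis = 15; EF_Analysis = 15+4 = 19
ES_Draft manuscript = 25; EF_Draft manuscript = 25+5 = 30
ES_Internal review = max(EF_Data collection=24, EF_Data cleaning=25) = 25; EF_Internal review = 25+4 = 29
ES_Submission = max(EF_Analysis=19, EF_Draft manuscript=30, EF_Internal review=29) = 30; EF_Submission = 30+12 = 42
Expected project duration μ = 42 days. Critical path: Pilot data → Data cleaning → Draft manuscript → Submission.

42 days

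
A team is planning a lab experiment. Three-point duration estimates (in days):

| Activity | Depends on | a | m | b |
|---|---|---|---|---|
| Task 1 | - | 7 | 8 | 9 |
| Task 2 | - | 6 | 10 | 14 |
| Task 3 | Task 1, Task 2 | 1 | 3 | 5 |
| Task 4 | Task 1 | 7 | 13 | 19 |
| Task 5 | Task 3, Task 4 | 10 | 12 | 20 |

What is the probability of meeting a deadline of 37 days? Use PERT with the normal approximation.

0.873

te_Task 1 = (7 + 4·8 + 9)/6 = 48/6 = 8; σ²_Task 1 = ((9−7)/6)² = 0.111
te_Task 2 = (6 + 4·10 + 14)/6 = 60/6 = 10; σ²_Task 2 = ((14−6)/6)² = 1.778
te_Task 3 = (1 + 4·3 + 5)/6 = 18/6 = 3; σ²_Task 3 = ((5−1)/6)² = 0.444
te_Task 4 = (7 + 4·13 + 19)/6 = 78/6 = 13; σ²_Task 4 = ((19−7)/6)² = 4.000
te_Task 5 = (10 + 4·12 + 20)/6 = 78/6 = 13; σ²_Task 5 = ((20−10)/6)² = 2.778

Forward pass:
ES_Task 1 = 0; EF_Task 1 = 8
ES_Task 2 = 0; EF_Task 2 = 10
ES_Task 3 = max(EF_Task 1=8, EF_Task 2=10) = 10; EF_Task 3 = 10+3 = 13
ES_Task 4 = 8; EF_Task 4 = 8+13 = 21
ES_Task 5 = max(EF_Task 3=13, EF_Task 4=21) = 21; EF_Task 5 = 21+13 = 34
Expected project duration μ = 34 days. Critical path: Task 1 → Task 4 → Task 5.

Variance along critical path = 0.111 + 4.000 + 2.778 = 6.889; σ = √6.889 = 2.625 days.
Z = (37 − 34) / 2.625 = 1.143
P(T ≤ 37) = Φ(1.143) ≈ 0.873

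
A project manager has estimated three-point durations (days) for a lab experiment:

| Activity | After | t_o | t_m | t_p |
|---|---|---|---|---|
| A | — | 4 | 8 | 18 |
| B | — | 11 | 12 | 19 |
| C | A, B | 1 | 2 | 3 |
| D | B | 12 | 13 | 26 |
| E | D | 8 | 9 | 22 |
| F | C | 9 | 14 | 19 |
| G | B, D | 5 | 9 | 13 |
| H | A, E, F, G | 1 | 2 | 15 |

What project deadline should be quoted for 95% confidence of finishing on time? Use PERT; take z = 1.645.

50.0 days

te_A = (4 + 4·8 + 18)/6 = 54/6 = 9; σ²_A = ((18−4)/6)² = 5.444
te_B = (11 + 4·12 + 19)/6 = 78/6 = 13; σ²_B = ((19−11)/6)² = 1.778
te_C = (1 + 4·2 + 3)/6 = 12/6 = 2; σ²_C = ((3−1)/6)² = 0.111
te_D = (12 + 4·13 + 26)/6 = 90/6 = 15; σ²_D = ((26−12)/6)² = 5.444
te_E = (8 + 4·9 + 22)/6 = 66/6 = 11; σ²_E = ((22−8)/6)² = 5.444
te_F = (9 + 4·14 + 19)/6 = 84/6 = 14; σ²_F = ((19−9)/6)² = 2.778
te_G = (5 + 4·9 + 13)/6 = 54/6 = 9; σ²_G = ((13−5)/6)² = 1.778
te_H = (1 + 4·2 + 15)/6 = 24/6 = 4; σ²_H = ((15−1)/6)² = 5.444

Forward pass:
ES_A = 0; EF_A = 9
ES_B = 0; EF_B = 13
ES_C = max(EF_A=9, EF_B=13) = 13; EF_C = 13+2 = 15
ES_D = 13; EF_D = 13+15 = 28
ES_E = 28; EF_E = 28+11 = 39
ES_F = 15; EF_F = 15+14 = 29
ES_G = max(EF_B=13, EF_D=28) = 28; EF_G = 28+9 = 37
ES_H = max(EF_A=9, EF_E=39, EF_F=29, EF_G=37) = 39; EF_H = 39+4 = 43
Expected project duration μ = 43 days. Critical path: B → D → E → H.

Variance along critical path = 1.778 + 5.444 + 5.444 + 5.444 = 18.111; σ = 4.256 days.
D = μ + z·σ = 43 + 1.645·4.256 = 50.0 days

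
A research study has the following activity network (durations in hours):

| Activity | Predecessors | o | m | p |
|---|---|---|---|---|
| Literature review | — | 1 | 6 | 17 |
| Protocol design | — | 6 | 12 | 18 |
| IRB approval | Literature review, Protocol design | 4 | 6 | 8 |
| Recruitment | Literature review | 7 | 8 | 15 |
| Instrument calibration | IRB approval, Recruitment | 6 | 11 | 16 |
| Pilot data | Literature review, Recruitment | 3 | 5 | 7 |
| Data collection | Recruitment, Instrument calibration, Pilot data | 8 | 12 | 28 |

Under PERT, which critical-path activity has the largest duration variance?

Data collection

te_Literature review = (1 + 4·6 + 17)/6 = 42/6 = 7; σ²_Literature review = ((17−1)/6)² = 7.111
te_Protocol design = (6 + 4·12 + 18)/6 = 72/6 = 12; σ²_Protocol design = ((18−6)/6)² = 4.000
te_IRB approval = (4 + 4·6 + 8)/6 = 36/6 = 6; σ²_IRB approval = ((8−4)/6)² = 0.444
te_Recruitment = (7 + 4·8 + 15)/6 = 54/6 = 9; σ²_Recruitment = ((15−7)/6)² = 1.778
te_Instrument calibration = (6 + 4·11 + 16)/6 = 66/6 = 11; σ²_Instrument calibration = ((16−6)/6)² = 2.778
te_Pilot data = (3 + 4·5 + 7)/6 = 30/6 = 5; σ²_Pilot data = ((7−3)/6)² = 0.444
te_Data collection = (8 + 4·12 + 28)/6 = 84/6 = 14; σ²_Data collection = ((28−8)/6)² = 11.111

Forward pass:
ES_Literature review = 0; EF_Literature review = 7
ES_Protocol design = 0; EF_Protocol design = 12
ES_IRB approval = max(EF_Literature review=7, EF_Protocol design=12) = 12; EF_IRB approval = 12+6 = 18
ES_Recruitment = 7; EF_Recruitment = 7+9 = 16
ES_Instrument calibration = max(EF_IRB approval=18, EF_Recruitment=16) = 18; EF_Instrument calibration = 18+11 = 29
ES_Pilot data = max(EF_Literature review=7, EF_Recruitment=16) = 16; EF_Pilot data = 16+5 = 21
ES_Data collection = max(EF_Recruitment=16, EF_Instrument calibration=29, EF_Pilot data=21) = 29; EF_Data collection = 29+14 = 43
Expected project duration μ = 43 hours. Critical path: Protocol design → IRB approval → Instrument calibration → Data collection.

Variances on critical path: σ²_Protocol design=4.000, σ²_IRB approval=0.444, σ²_Instrument calibration=2.778, σ²_Data collection=11.111.
Largest is σ²_Data collection = 11.111.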